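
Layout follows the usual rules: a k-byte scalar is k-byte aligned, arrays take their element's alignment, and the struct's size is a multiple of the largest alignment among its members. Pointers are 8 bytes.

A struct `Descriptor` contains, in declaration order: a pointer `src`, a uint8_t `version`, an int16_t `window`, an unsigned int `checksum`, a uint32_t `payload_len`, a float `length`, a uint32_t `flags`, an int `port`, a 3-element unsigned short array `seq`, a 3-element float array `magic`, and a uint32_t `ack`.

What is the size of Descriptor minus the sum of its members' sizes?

3

0..8  src  (8B, 8-aligned)
8..9  version  (1B, 1-aligned)
9..10  -- padding (1B)
10..12  window  (2B, 2-aligned)
12..16  checksum  (4B, 4-aligned)
16..20  payload_len  (4B, 4-aligned)
20..24  length  (4B, 4-aligned)
24..28  flags  (4B, 4-aligned)
28..32  port  (4B, 4-aligned)
32..38  seq  (6B, 2-aligned)
38..40  -- padding (2B)
40..52  magic  (12B, 4-aligned)
52..56  ack  (4B, 4-aligned)
sizeof = 56, alignof = 8
data bytes 53, size 56 → padding 3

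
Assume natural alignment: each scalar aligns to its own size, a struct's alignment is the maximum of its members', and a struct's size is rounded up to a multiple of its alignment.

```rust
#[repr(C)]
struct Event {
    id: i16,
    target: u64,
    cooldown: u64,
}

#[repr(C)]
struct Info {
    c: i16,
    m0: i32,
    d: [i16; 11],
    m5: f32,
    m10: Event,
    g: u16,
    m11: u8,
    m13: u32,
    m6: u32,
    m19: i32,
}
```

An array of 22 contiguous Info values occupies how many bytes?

Event: 0..2  id  (2B, 2-aligned); 2..8  -- padding (6B); 8..16  target  (8B, 8-aligned); 16..24  cooldown  (8B, 8-aligned); sizeof = 24, alignof = 8
0..2  c  (2B, 2-aligned)
2..4  -- padding (2B)
4..8  m0  (4B, 4-aligned)
8..30  d  (22B, 2-aligned)
30..32  -- padding (2B)
32..36  m5  (4B, 4-aligned)
36..40  -- padding (4B)
40..64  m10  (24B, 8-aligned)
64..66  g  (2B, 2-aligned)
66..67  m11  (1B, 1-aligned)
67..68  -- padding (1B)
68..72  m13  (4B, 4-aligned)
72..76  m6  (4B, 4-aligned)
76..80  m19  (4B, 4-aligned)
sizeof = 80, alignof = 8
array of 22: 22 × 80 = 1760

1760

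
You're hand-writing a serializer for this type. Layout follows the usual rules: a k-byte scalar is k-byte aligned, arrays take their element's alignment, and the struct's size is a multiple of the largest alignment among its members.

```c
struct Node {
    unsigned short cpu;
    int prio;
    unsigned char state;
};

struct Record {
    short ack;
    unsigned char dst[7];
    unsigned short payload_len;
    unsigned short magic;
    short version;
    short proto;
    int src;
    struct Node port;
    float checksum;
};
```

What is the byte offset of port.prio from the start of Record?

28

Node: 0..2  cpu  (2B, 2-aligned); 2..4  -- padding (2B); 4..8  prio  (4B, 4-aligned); 8..9  state  (1B, 1-aligned); 9..12  -- tail padding (3B); sizeof = 12, alignof = 4
0..2  ack  (2B, 2-aligned)
2..9  dst  (7B, 1-aligned)
9..10  -- padding (1B)
10..12  payload_len  (2B, 2-aligned)
12..14  magic  (2B, 2-aligned)
14..16  version  (2B, 2-aligned)
16..18  proto  (2B, 2-aligned)
18..20  -- padding (2B)
20..24  src  (4B, 4-aligned)
24..36  port  (12B, 4-aligned)
within Node: prio at 4
24 + 4 = 28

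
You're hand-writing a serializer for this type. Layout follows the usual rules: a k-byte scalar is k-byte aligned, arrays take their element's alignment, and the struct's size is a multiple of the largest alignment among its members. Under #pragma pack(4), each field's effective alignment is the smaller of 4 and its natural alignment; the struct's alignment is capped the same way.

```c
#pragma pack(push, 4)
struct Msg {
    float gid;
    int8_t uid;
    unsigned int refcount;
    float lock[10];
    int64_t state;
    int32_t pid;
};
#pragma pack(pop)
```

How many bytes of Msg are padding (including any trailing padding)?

@0: gid [4B, align 4] → 4
@4: uid [1B, align 1] → 5
+3 pad (align 4)
@8: refcount [4B, align 4] → 12
@12: lock [40B, align 4] → 52
@52: state [8B, align 4] → 60
@60: pid [4B, align 4] → 64
size 64, align 4
data bytes 61, size 64 → padding 3

3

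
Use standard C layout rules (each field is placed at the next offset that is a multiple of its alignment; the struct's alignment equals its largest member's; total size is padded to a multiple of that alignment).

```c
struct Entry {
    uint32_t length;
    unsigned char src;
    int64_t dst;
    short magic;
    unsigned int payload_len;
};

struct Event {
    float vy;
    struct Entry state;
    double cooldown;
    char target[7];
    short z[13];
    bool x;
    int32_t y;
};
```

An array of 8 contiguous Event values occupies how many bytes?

Entry: length at 0 (size 4, align 4) → ends 4; src at 4 (size 1, align 1) → ends 5; pad 3 to align 8 for dst; dst at 8 (size 8, align 8) → ends 16; magic at 16 (size 2, align 2) → ends 18; pad 2 to align 4 for payload_len; payload_len at 20 (size 4, align 4) → ends 24; total 24 bytes, alignment 8
vy at 0 (size 4, align 4) → ends 4
pad 4 to align 8 for state
state at 8 (size 24, align 8) → ends 32
cooldown at 32 (size 8, align 8) → ends 40
target at 40 (size 7, align 1) → ends 47
pad 1 to align 2 for z
z at 48 (size 26, align 2) → ends 74
x at 74 (size 1, align 1) → ends 75
pad 1 to align 4 for y
y at 76 (size 4, align 4) → ends 80
total 80 bytes, alignment 8
array of 8: 8 × 80 = 640

640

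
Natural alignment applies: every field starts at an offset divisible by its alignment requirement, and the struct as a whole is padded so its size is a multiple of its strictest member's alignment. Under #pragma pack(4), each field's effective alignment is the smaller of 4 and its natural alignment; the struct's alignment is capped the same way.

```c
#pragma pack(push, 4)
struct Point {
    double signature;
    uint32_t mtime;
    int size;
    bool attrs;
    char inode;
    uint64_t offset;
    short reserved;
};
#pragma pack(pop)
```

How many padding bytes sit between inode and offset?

2

signature at 0 (size 8, align 4) → ends 8
mtime at 8 (size 4, align 4) → ends 12
size at 12 (size 4, align 4) → ends 16
attrs at 16 (size 1, align 1) → ends 17
inode at 17 (size 1, align 1) → ends 18
pad 2 to align 4 for offset
offset at 20 (size 8, align 4) → ends 28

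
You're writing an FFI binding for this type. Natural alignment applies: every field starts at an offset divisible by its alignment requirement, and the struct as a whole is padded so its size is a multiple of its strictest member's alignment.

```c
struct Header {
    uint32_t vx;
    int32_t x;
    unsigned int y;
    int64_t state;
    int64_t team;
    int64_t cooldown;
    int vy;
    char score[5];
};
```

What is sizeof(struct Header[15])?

vx at 0 (size 4, align 4) → ends 4
x at 4 (size 4, align 4) → ends 8
y at 8 (size 4, align 4) → ends 12
pad 4 to align 8 for state
state at 16 (size 8, align 8) → ends 24
team at 24 (size 8, align 8) → ends 32
cooldown at 32 (size 8, align 8) → ends 40
vy at 40 (size 4, align 4) → ends 44
score at 44 (size 5, align 1) → ends 49
tail pad 7 to reach multiple of 8
total 56 bytes, alignment 8
array of 15: 15 × 56 = 840

840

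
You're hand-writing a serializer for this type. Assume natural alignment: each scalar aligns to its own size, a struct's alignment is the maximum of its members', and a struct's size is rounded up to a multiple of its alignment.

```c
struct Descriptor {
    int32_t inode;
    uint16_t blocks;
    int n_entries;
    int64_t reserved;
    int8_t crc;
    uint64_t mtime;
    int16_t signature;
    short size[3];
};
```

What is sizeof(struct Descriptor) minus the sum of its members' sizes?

inode at 0 (size 4, align 4) → ends 4
blocks at 4 (size 2, align 2) → ends 6
pad 2 to align 4 for n_entries
n_entries at 8 (size 4, align 4) → ends 12
pad 4 to align 8 for reserved
reserved at 16 (size 8, align 8) → ends 24
crc at 24 (size 1, align 1) → ends 25
pad 7 to align 8 for mtime
mtime at 32 (size 8, align 8) → ends 40
signature at 40 (size 2, align 2) → ends 42
size at 42 (size 6, align 2) → ends 48
total 48 bytes, alignment 8
data bytes 35, size 48 → padding 13

13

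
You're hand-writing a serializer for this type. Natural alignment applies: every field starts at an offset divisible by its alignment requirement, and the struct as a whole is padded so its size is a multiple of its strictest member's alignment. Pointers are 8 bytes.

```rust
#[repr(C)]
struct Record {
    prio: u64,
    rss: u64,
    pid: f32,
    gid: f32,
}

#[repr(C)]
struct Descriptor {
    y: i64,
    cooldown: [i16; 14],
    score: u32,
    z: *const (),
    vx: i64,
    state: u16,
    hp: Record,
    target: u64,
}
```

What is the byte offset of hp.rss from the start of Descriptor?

72

Record: 0..8  prio  (8B, 8-aligned); 8..16  rss  (8B, 8-aligned); 16..20  pid  (4B, 4-aligned); 20..24  gid  (4B, 4-aligned); sizeof = 24, alignof = 8
0..8  y  (8B, 8-aligned)
8..36  cooldown  (28B, 2-aligned)
36..40  score  (4B, 4-aligned)
40..48  z  (8B, 8-aligned)
48..56  vx  (8B, 8-aligned)
56..58  state  (2B, 2-aligned)
58..64  -- padding (6B)
64..88  hp  (24B, 8-aligned)
within Record: rss at 8
64 + 8 = 72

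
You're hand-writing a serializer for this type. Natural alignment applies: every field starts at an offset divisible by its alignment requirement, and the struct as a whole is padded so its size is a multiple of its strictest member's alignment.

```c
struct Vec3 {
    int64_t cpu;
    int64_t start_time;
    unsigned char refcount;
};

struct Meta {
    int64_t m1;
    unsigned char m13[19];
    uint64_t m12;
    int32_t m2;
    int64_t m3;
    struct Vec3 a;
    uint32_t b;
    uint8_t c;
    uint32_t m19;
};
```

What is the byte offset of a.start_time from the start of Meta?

Vec3: cpu at 0 (size 8, align 8) → ends 8; start_time at 8 (size 8, align 8) → ends 16; refcount at 16 (size 1, align 1) → ends 17; tail pad 7 to reach multiple of 8; total 24 bytes, alignment 8
m1 at 0 (size 8, align 8) → ends 8
m13 at 8 (size 19, align 1) → ends 27
pad 5 to align 8 for m12
m12 at 32 (size 8, align 8) → ends 40
m2 at 40 (size 4, align 4) → ends 44
pad 4 to align 8 for m3
m3 at 48 (size 8, align 8) → ends 56
a at 56 (size 24, align 8) → ends 80
within Vec3: start_time at 8
56 + 8 = 64

64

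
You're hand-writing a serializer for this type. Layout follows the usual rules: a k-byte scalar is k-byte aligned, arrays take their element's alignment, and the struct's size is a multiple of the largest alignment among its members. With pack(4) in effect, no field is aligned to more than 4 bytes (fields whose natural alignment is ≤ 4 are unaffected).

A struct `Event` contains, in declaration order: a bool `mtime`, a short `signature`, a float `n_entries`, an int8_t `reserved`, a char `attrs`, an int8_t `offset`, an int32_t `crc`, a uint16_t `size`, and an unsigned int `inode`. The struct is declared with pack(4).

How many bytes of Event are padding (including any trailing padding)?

@0: mtime [1B, align 1] → 1
+1 pad (align 2)
@2: signature [2B, align 2] → 4
@4: n_entries [4B, align 4] → 8
@8: reserved [1B, align 1] → 9
@9: attrs [1B, align 1] → 10
@10: offset [1B, align 1] → 11
+1 pad (align 4)
@12: crc [4B, align 4] → 16
@16: size [2B, align 2] → 18
+2 pad (align 4)
@20: inode [4B, align 4] → 24
size 24, align 4
data bytes 20, size 24 → padding 4

4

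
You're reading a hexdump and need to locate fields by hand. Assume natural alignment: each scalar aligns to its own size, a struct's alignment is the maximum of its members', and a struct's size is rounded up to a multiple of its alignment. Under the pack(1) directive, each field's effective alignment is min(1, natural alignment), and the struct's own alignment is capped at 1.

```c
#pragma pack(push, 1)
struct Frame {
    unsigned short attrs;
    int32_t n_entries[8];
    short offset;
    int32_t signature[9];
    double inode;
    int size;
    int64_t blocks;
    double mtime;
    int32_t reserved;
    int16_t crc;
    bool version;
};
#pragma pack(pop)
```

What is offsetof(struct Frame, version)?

106

0..2  attrs  (2B, 1-aligned)
2..34  n_entries  (32B, 1-aligned)
34..36  offset  (2B, 1-aligned)
36..72  signature  (36B, 1-aligned)
72..80  inode  (8B, 1-aligned)
80..84  size  (4B, 1-aligned)
84..92  blocks  (8B, 1-aligned)
92..100  mtime  (8B, 1-aligned)
100..104  reserved  (4B, 1-aligned)
104..106  crc  (2B, 1-aligned)
106..107  version  (1B, 1-aligned)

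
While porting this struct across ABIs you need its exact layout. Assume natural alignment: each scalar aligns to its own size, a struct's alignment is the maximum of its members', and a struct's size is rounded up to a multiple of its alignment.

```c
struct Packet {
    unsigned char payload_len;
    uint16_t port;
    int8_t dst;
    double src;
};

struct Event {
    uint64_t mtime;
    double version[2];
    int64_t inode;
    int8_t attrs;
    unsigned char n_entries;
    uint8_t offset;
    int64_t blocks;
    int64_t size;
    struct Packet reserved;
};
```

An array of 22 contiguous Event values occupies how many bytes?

1584

Packet: 0..1  payload_len  (1B, 1-aligned); 1..2  -- padding (1B); 2..4  port  (2B, 2-aligned); 4..5  dst  (1B, 1-aligned); 5..8  -- padding (3B); 8..16  src  (8B, 8-aligned); sizeof = 16, alignof = 8
0..8  mtime  (8B, 8-aligned)
8..24  version  (16B, 8-aligned)
24..32  inode  (8B, 8-aligned)
32..33  attrs  (1B, 1-aligned)
33..34  n_entries  (1B, 1-aligned)
34..35  offset  (1B, 1-aligned)
35..40  -- padding (5B)
40..48  blocks  (8B, 8-aligned)
48..56  size  (8B, 8-aligned)
56..72  reserved  (16B, 8-aligned)
sizeof = 72, alignof = 8
array of 22: 22 × 72 = 1584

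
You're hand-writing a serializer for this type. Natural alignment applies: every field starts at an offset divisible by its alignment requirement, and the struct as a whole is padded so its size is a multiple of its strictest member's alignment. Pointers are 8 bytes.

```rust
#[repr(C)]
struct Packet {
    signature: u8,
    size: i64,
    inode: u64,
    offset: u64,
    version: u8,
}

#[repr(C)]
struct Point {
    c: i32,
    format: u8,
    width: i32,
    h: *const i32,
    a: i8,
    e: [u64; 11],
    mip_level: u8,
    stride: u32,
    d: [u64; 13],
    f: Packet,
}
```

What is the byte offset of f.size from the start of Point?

240

Packet: 0..1  signature  (1B, 1-aligned); 1..8  -- padding (7B); 8..16  size  (8B, 8-aligned); 16..24  inode  (8B, 8-aligned); 24..32  offset  (8B, 8-aligned); 32..33  version  (1B, 1-aligned); 33..40  -- tail padding (7B); sizeof = 40, alignof = 8
0..4  c  (4B, 4-aligned)
4..5  format  (1B, 1-aligned)
5..8  -- padding (3B)
8..12  width  (4B, 4-aligned)
12..16  -- padding (4B)
16..24  h  (8B, 8-aligned)
24..25  a  (1B, 1-aligned)
25..32  -- padding (7B)
32..120  e  (88B, 8-aligned)
120..121  mip_level  (1B, 1-aligned)
121..124  -- padding (3B)
124..128  stride  (4B, 4-aligned)
128..232  d  (104B, 8-aligned)
232..272  f  (40B, 8-aligned)
within Packet: size at 8
232 + 8 = 240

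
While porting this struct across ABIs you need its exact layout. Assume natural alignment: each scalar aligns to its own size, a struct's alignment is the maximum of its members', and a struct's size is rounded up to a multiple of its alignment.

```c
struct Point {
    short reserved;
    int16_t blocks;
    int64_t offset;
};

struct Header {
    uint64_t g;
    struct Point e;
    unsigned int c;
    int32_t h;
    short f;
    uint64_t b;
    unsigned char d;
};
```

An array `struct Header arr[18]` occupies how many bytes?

1008

Point: @0: reserved [2B, align 2] → 2; @2: blocks [2B, align 2] → 4; +4 pad (align 8); @8: offset [8B, align 8] → 16; size 16, align 8
@0: g [8B, align 8] → 8
@8: e [16B, align 8] → 24
@24: c [4B, align 4] → 28
@28: h [4B, align 4] → 32
@32: f [2B, align 2] → 34
+6 pad (align 8)
@40: b [8B, align 8] → 48
@48: d [1B, align 1] → 49
+7 tail pad (align 8)
size 56, align 8
array of 18: 18 × 56 = 1008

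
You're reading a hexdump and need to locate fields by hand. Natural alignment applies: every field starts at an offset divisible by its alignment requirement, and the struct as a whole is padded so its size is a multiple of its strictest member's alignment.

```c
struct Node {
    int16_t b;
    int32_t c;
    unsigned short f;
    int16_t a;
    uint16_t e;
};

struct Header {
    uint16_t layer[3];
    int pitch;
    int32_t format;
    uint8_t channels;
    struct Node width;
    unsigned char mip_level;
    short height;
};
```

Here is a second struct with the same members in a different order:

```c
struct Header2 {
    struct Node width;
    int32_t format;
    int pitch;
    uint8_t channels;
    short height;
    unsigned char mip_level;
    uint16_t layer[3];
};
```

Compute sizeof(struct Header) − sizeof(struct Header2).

Node: 0..2  b  (2B, 2-aligned); 2..4  -- padding (2B); 4..8  c  (4B, 4-aligned); 8..10  f  (2B, 2-aligned); 10..12  a  (2B, 2-aligned); 12..14  e  (2B, 2-aligned); 14..16  -- tail padding (2B); sizeof = 16, alignof = 4
0..6  layer  (6B, 2-aligned)
6..8  -- padding (2B)
8..12  pitch  (4B, 4-aligned)
12..16  format  (4B, 4-aligned)
16..17  channels  (1B, 1-aligned)
17..20  -- padding (3B)
20..36  width  (16B, 4-aligned)
36..37  mip_level  (1B, 1-aligned)
37..38  -- padding (1B)
38..40  height  (2B, 2-aligned)
sizeof = 40, alignof = 4
— Header2 —
0..16  width  (16B, 4-aligned)
16..20  format  (4B, 4-aligned)
20..24  pitch  (4B, 4-aligned)
24..25  channels  (1B, 1-aligned)
25..26  -- padding (1B)
26..28  height  (2B, 2-aligned)
28..29  mip_level  (1B, 1-aligned)
29..30  -- padding (1B)
30..36  layer  (6B, 2-aligned)
sizeof = 36, alignof = 4
40 − 36 = 4

4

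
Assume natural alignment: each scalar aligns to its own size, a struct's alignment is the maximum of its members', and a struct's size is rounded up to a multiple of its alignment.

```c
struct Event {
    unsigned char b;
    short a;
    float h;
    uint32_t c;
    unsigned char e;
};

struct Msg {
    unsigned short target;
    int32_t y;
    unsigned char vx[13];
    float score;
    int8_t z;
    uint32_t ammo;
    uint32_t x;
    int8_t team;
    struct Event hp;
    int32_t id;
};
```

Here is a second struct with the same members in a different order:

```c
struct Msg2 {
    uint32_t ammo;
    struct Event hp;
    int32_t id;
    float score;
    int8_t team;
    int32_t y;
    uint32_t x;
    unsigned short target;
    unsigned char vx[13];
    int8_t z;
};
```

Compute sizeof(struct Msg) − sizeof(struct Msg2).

Event: 0..1  b  (1B, 1-aligned); 1..2  -- padding (1B); 2..4  a  (2B, 2-aligned); 4..8  h  (4B, 4-aligned); 8..12  c  (4B, 4-aligned); 12..13  e  (1B, 1-aligned); 13..16  -- tail padding (3B); sizeof = 16, alignof = 4
0..2  target  (2B, 2-aligned)
2..4  -- padding (2B)
4..8  y  (4B, 4-aligned)
8..21  vx  (13B, 1-aligned)
21..24  -- padding (3B)
24..28  score  (4B, 4-aligned)
28..29  z  (1B, 1-aligned)
29..32  -- padding (3B)
32..36  ammo  (4B, 4-aligned)
36..40  x  (4B, 4-aligned)
40..41  team  (1B, 1-aligned)
41..44  -- padding (3B)
44..60  hp  (16B, 4-aligned)
60..64  id  (4B, 4-aligned)
sizeof = 64, alignof = 4
— Msg2 —
0..4  ammo  (4B, 4-aligned)
4..20  hp  (16B, 4-aligned)
20..24  id  (4B, 4-aligned)
24..28  score  (4B, 4-aligned)
28..29  team  (1B, 1-aligned)
29..32  -- padding (3B)
32..36  y  (4B, 4-aligned)
36..40  x  (4B, 4-aligned)
40..42  target  (2B, 2-aligned)
42..55  vx  (13B, 1-aligned)
55..56  z  (1B, 1-aligned)
sizeof = 56, alignof = 4
64 − 56 = 8

8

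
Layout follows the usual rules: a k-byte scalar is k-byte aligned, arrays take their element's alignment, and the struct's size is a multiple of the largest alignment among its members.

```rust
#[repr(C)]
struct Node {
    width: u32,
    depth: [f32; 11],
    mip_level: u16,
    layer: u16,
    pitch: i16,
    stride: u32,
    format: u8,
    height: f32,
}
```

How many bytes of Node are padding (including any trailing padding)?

5

0..4  width  (4B, 4-aligned)
4..48  depth  (44B, 4-aligned)
48..50  mip_level  (2B, 2-aligned)
50..52  layer  (2B, 2-aligned)
52..54  pitch  (2B, 2-aligned)
54..56  -- padding (2B)
56..60  stride  (4B, 4-aligned)
60..61  format  (1B, 1-aligned)
61..64  -- padding (3B)
64..68  height  (4B, 4-aligned)
sizeof = 68, alignof = 4
data bytes 63, size 68 → padding 5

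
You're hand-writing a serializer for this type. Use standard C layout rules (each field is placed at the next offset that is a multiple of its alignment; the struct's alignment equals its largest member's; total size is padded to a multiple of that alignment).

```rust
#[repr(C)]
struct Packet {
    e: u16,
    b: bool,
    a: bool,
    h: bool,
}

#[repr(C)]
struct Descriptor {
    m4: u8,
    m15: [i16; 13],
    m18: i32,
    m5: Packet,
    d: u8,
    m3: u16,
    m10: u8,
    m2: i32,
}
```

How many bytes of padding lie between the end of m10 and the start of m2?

Packet: @0: e [2B, align 2] → 2; @2: b [1B, align 1] → 3; @3: a [1B, align 1] → 4; @4: h [1B, align 1] → 5; +1 tail pad (align 2); size 6, align 2
@0: m4 [1B, align 1] → 1
+1 pad (align 2)
@2: m15 [26B, align 2] → 28
@28: m18 [4B, align 4] → 32
@32: m5 [6B, align 2] → 38
@38: d [1B, align 1] → 39
+1 pad (align 2)
@40: m3 [2B, align 2] → 42
@42: m10 [1B, align 1] → 43
+1 pad (align 4)
@44: m2 [4B, align 4] → 48

1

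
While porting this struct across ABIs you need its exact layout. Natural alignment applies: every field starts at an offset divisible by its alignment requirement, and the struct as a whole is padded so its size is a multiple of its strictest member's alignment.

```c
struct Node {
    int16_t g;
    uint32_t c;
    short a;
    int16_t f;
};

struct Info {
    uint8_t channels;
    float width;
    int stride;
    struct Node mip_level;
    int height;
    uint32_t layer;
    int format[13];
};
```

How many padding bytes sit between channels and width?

Node: g at 0 (size 2, align 2) → ends 2; pad 2 to align 4 for c; c at 4 (size 4, align 4) → ends 8; a at 8 (size 2, align 2) → ends 10; f at 10 (size 2, align 2) → ends 12; total 12 bytes, alignment 4
channels at 0 (size 1, align 1) → ends 1
pad 3 to align 4 for width
width at 4 (size 4, align 4) → ends 8

3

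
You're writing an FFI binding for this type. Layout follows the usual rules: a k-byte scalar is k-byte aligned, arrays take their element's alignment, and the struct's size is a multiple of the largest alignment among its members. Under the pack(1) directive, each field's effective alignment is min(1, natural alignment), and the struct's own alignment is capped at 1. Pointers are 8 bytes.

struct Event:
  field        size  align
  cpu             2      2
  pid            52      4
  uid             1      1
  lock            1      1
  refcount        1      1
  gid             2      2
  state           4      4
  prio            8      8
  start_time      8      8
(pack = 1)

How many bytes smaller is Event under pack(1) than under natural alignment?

natural layout:
  0..2  cpu  (2B, 2-aligned)
  2..4  -- padding (2B)
  4..56  pid  (52B, 4-aligned)
  56..57  uid  (1B, 1-aligned)
  57..58  lock  (1B, 1-aligned)
  58..59  refcount  (1B, 1-aligned)
  59..60  -- padding (1B)
  60..62  gid  (2B, 2-aligned)
  62..64  -- padding (2B)
  64..68  state  (4B, 4-aligned)
  68..72  -- padding (4B)
  72..80  prio  (8B, 8-aligned)
  80..88  start_time  (8B, 8-aligned)
  sizeof = 88, alignof = 8
packed(1) layout:
  0..2  cpu  (2B, 1-aligned)
  2..54  pid  (52B, 1-aligned)
  54..55  uid  (1B, 1-aligned)
  55..56  lock  (1B, 1-aligned)
  56..57  refcount  (1B, 1-aligned)
  57..59  gid  (2B, 1-aligned)
  59..63  state  (4B, 1-aligned)
  63..71  prio  (8B, 1-aligned)
  71..79  start_time  (8B, 1-aligned)
  sizeof = 79, alignof = 1
88 − 79 = 9

9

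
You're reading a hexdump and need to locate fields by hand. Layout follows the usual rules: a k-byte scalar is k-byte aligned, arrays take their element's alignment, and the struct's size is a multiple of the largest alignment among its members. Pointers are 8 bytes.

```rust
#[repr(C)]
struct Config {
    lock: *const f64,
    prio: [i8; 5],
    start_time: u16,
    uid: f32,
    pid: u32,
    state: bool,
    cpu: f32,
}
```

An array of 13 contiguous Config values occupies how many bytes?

@0: lock [8B, align 8] → 8
@8: prio [5B, align 1] → 13
+1 pad (align 2)
@14: start_time [2B, align 2] → 16
@16: uid [4B, align 4] → 20
@20: pid [4B, align 4] → 24
@24: state [1B, align 1] → 25
+3 pad (align 4)
@28: cpu [4B, align 4] → 32
size 32, align 8
array of 13: 13 × 32 = 416

416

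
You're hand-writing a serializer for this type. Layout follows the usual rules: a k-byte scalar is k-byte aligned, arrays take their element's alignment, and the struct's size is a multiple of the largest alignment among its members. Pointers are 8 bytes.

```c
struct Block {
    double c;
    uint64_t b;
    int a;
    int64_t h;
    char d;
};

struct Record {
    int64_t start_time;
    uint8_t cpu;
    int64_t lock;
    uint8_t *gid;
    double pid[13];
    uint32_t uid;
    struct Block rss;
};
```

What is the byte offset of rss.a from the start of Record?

160

Block: c at 0 (size 8, align 8) → ends 8; b at 8 (size 8, align 8) → ends 16; a at 16 (size 4, align 4) → ends 20; pad 4 to align 8 for h; h at 24 (size 8, align 8) → ends 32; d at 32 (size 1, align 1) → ends 33; tail pad 7 to reach multiple of 8; total 40 bytes, alignment 8
start_time at 0 (size 8, align 8) → ends 8
cpu at 8 (size 1, align 1) → ends 9
pad 7 to align 8 for lock
lock at 16 (size 8, align 8) → ends 24
gid at 24 (size 8, align 8) → ends 32
pid at 32 (size 104, align 8) → ends 136
uid at 136 (size 4, align 4) → ends 140
pad 4 to align 8 for rss
rss at 144 (size 40, align 8) → ends 184
within Block: a at 16
144 + 16 = 160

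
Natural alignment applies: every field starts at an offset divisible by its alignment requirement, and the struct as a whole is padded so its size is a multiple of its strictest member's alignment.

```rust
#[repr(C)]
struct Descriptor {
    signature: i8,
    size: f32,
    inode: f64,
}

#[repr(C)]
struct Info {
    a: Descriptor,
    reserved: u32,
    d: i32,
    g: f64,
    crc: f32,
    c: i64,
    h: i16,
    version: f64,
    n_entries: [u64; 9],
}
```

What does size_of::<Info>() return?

136 bytes

Descriptor: signature at 0 (size 1, align 1) → ends 1; pad 3 to align 4 for size; size at 4 (size 4, align 4) → ends 8; inode at 8 (size 8, align 8) → ends 16; total 16 bytes, alignment 8
a at 0 (size 16, align 8) → ends 16
reserved at 16 (size 4, align 4) → ends 20
d at 20 (size 4, align 4) → ends 24
g at 24 (size 8, align 8) → ends 32
crc at 32 (size 4, align 4) → ends 36
pad 4 to align 8 for c
c at 40 (size 8, align 8) → ends 48
h at 48 (size 2, align 2) → ends 50
pad 6 to align 8 for version
version at 56 (size 8, align 8) → ends 64
n_entries at 64 (size 72, align 8) → ends 136
total 136 bytes, alignment 8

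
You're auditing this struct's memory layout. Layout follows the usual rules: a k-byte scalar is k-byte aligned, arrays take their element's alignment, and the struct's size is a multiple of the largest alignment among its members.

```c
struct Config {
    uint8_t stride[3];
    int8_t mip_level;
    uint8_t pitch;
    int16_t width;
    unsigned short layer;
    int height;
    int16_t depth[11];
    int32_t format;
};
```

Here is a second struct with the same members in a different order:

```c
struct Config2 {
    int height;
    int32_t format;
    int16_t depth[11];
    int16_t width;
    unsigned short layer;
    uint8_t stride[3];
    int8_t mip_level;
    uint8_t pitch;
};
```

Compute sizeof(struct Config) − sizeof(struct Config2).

0..3  stride  (3B, 1-aligned)
3..4  mip_level  (1B, 1-aligned)
4..5  pitch  (1B, 1-aligned)
5..6  -- padding (1B)
6..8  width  (2B, 2-aligned)
8..10  layer  (2B, 2-aligned)
10..12  -- padding (2B)
12..16  height  (4B, 4-aligned)
16..38  depth  (22B, 2-aligned)
38..40  -- padding (2B)
40..44  format  (4B, 4-aligned)
sizeof = 44, alignof = 4
— Config2 —
0..4  height  (4B, 4-aligned)
4..8  format  (4B, 4-aligned)
8..30  depth  (22B, 2-aligned)
30..32  width  (2B, 2-aligned)
32..34  layer  (2B, 2-aligned)
34..37  stride  (3B, 1-aligned)
37..38  mip_level  (1B, 1-aligned)
38..39  pitch  (1B, 1-aligned)
39..40  -- tail padding (1B)
sizeof = 40, alignof = 4
44 − 40 = 4

4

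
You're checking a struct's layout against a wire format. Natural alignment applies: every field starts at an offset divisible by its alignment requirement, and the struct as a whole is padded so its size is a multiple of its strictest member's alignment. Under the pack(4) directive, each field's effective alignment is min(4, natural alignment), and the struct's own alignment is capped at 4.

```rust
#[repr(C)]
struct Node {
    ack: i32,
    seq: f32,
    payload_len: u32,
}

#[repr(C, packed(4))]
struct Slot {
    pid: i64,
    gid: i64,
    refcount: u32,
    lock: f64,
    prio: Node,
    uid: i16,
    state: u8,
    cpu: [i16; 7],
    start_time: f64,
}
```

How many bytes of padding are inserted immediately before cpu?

1

Node: ack at 0 (size 4, align 4) → ends 4; seq at 4 (size 4, align 4) → ends 8; payload_len at 8 (size 4, align 4) → ends 12; total 12 bytes, alignment 4
pid at 0 (size 8, align 4) → ends 8
gid at 8 (size 8, align 4) → ends 16
refcount at 16 (size 4, align 4) → ends 20
lock at 20 (size 8, align 4) → ends 28
prio at 28 (size 12, align 4) → ends 40
uid at 40 (size 2, align 2) → ends 42
state at 42 (size 1, align 1) → ends 43
pad 1 to align 2 for cpu
cpu at 44 (size 14, align 2) → ends 58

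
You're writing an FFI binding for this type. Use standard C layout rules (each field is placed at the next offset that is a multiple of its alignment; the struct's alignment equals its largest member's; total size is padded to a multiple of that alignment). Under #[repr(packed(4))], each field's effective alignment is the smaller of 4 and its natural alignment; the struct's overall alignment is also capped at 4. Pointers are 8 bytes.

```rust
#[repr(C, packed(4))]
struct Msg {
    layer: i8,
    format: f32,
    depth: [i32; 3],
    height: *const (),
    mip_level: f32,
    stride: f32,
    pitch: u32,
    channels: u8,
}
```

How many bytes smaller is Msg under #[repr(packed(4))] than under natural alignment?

4

natural layout:
  @0: layer [1B, align 1] → 1
  +3 pad (align 4)
  @4: format [4B, align 4] → 8
  @8: depth [12B, align 4] → 20
  +4 pad (align 8)
  @24: height [8B, align 8] → 32
  @32: mip_level [4B, align 4] → 36
  @36: stride [4B, align 4] → 40
  @40: pitch [4B, align 4] → 44
  @44: channels [1B, align 1] → 45
  +3 tail pad (align 8)
  size 48, align 8
packed(4) layout:
  @0: layer [1B, align 1] → 1
  +3 pad (align 4)
  @4: format [4B, align 4] → 8
  @8: depth [12B, align 4] → 20
  @20: height [8B, align 4] → 28
  @28: mip_level [4B, align 4] → 32
  @32: stride [4B, align 4] → 36
  @36: pitch [4B, align 4] → 40
  @40: channels [1B, align 1] → 41
  +3 tail pad (align 4)
  size 44, align 4
48 − 44 = 4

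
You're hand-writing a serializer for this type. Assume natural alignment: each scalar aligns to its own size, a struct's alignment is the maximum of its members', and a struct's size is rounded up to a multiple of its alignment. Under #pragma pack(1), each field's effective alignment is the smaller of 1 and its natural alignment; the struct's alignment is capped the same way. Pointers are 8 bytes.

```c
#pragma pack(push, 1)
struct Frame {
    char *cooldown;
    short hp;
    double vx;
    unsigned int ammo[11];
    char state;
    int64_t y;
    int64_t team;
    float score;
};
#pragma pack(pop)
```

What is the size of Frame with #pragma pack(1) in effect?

cooldown at 0 (size 8, align 1) → ends 8
hp at 8 (size 2, align 1) → ends 10
vx at 10 (size 8, align 1) → ends 18
ammo at 18 (size 44, align 1) → ends 62
state at 62 (size 1, align 1) → ends 63
y at 63 (size 8, align 1) → ends 71
team at 71 (size 8, align 1) → ends 79
score at 79 (size 4, align 1) → ends 83
total 83 bytes, alignment 1

83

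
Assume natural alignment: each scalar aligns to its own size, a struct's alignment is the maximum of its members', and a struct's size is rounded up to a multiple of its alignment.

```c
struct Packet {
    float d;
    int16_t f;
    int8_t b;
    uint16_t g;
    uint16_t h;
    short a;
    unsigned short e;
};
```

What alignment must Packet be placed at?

4

member alignments: d=4, f=2, b=1, g=2, h=2, a=2, e=2
max = 4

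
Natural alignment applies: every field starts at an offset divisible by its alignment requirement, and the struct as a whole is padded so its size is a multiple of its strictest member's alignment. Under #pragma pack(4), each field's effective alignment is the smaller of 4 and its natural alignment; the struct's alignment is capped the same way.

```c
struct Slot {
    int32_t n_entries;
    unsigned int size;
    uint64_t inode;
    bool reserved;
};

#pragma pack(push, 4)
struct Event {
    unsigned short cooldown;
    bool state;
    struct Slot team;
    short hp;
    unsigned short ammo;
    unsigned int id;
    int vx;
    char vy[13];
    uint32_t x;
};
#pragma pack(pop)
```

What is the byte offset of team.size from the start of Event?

Slot: 0..4  n_entries  (4B, 4-aligned); 4..8  size  (4B, 4-aligned); 8..16  inode  (8B, 8-aligned); 16..17  reserved  (1B, 1-aligned); 17..24  -- tail padding (7B); sizeof = 24, alignof = 8
0..2  cooldown  (2B, 2-aligned)
2..3  state  (1B, 1-aligned)
3..4  -- padding (1B)
4..28  team  (24B, 4-aligned)
within Slot: size at 4
4 + 4 = 8

8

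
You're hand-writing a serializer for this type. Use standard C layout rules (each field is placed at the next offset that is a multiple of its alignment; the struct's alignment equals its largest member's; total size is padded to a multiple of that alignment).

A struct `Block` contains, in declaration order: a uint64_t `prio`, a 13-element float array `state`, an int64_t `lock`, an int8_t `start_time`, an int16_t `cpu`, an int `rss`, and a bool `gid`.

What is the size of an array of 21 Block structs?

1848

0..8  prio  (8B, 8-aligned)
8..60  state  (52B, 4-aligned)
60..64  -- padding (4B)
64..72  lock  (8B, 8-aligned)
72..73  start_time  (1B, 1-aligned)
73..74  -- padding (1B)
74..76  cpu  (2B, 2-aligned)
76..80  rss  (4B, 4-aligned)
80..81  gid  (1B, 1-aligned)
81..88  -- tail padding (7B)
sizeof = 88, alignof = 8
array of 21: 21 × 88 = 1848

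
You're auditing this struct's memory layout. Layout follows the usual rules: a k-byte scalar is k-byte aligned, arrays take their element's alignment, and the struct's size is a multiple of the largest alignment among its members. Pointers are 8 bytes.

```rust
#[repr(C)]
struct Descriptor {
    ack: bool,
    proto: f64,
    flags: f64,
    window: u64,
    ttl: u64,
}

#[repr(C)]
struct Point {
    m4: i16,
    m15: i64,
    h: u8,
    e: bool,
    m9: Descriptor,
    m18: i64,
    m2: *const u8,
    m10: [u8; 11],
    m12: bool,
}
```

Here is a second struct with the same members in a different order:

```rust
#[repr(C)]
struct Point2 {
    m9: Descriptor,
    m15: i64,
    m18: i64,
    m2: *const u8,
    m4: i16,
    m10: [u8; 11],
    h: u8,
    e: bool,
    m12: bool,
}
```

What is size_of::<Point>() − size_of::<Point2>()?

16

Descriptor: @0: ack [1B, align 1] → 1; +7 pad (align 8); @8: proto [8B, align 8] → 16; @16: flags [8B, align 8] → 24; @24: window [8B, align 8] → 32; @32: ttl [8B, align 8] → 40; size 40, align 8
@0: m4 [2B, align 2] → 2
+6 pad (align 8)
@8: m15 [8B, align 8] → 16
@16: h [1B, align 1] → 17
@17: e [1B, align 1] → 18
+6 pad (align 8)
@24: m9 [40B, align 8] → 64
@64: m18 [8B, align 8] → 72
@72: m2 [8B, align 8] → 80
@80: m10 [11B, align 1] → 91
@91: m12 [1B, align 1] → 92
+4 tail pad (align 8)
size 96, align 8
— Point2 —
@0: m9 [40B, align 8] → 40
@40: m15 [8B, align 8] → 48
@48: m18 [8B, align 8] → 56
@56: m2 [8B, align 8] → 64
@64: m4 [2B, align 2] → 66
@66: m10 [11B, align 1] → 77
@77: h [1B, align 1] → 78
@78: e [1B, align 1] → 79
@79: m12 [1B, align 1] → 80
size 80, align 8
96 − 80 = 16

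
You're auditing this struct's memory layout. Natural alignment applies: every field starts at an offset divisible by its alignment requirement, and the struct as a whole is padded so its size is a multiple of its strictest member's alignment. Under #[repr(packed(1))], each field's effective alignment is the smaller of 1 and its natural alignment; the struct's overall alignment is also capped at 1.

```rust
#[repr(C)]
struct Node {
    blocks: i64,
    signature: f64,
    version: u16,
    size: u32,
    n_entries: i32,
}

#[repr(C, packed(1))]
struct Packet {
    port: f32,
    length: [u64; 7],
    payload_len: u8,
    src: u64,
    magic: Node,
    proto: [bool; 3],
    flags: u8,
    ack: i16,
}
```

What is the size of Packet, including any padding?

107

Node: @0: blocks [8B, align 8] → 8; @8: signature [8B, align 8] → 16; @16: version [2B, align 2] → 18; +2 pad (align 4); @20: size [4B, align 4] → 24; @24: n_entries [4B, align 4] → 28; +4 tail pad (align 8); size 32, align 8
@0: port [4B, align 1] → 4
@4: length [56B, align 1] → 60
@60: payload_len [1B, align 1] → 61
@61: src [8B, align 1] → 69
@69: magic [32B, align 1] → 101
@101: proto [3B, align 1] → 104
@104: flags [1B, align 1] → 105
@105: ack [2B, align 1] → 107
size 107, align 1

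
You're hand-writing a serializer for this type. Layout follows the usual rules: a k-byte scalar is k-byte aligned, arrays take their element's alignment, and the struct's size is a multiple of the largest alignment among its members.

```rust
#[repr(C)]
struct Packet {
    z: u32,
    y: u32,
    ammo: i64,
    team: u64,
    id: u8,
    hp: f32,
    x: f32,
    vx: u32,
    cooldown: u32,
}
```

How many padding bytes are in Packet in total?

7

@0: z [4B, align 4] → 4
@4: y [4B, align 4] → 8
@8: ammo [8B, align 8] → 16
@16: team [8B, align 8] → 24
@24: id [1B, align 1] → 25
+3 pad (align 4)
@28: hp [4B, align 4] → 32
@32: x [4B, align 4] → 36
@36: vx [4B, align 4] → 40
@40: cooldown [4B, align 4] → 44
+4 tail pad (align 8)
size 48, align 8
data bytes 41, size 48 → padding 7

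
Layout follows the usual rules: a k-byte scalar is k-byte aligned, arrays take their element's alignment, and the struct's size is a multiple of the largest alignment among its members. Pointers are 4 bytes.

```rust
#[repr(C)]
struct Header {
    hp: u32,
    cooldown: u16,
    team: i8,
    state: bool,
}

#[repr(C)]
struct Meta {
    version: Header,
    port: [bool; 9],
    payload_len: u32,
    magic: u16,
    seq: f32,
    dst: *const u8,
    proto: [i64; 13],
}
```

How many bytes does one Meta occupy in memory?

144 bytes

Header: 0..4  hp  (4B, 4-aligned); 4..6  cooldown  (2B, 2-aligned); 6..7  team  (1B, 1-aligned); 7..8  state  (1B, 1-aligned); sizeof = 8, alignof = 4
0..8  version  (8B, 4-aligned)
8..17  port  (9B, 1-aligned)
17..20  -- padding (3B)
20..24  payload_len  (4B, 4-aligned)
24..26  magic  (2B, 2-aligned)
26..28  -- padding (2B)
28..32  seq  (4B, 4-aligned)
32..36  dst  (4B, 4-aligned)
36..40  -- padding (4B)
40..144  proto  (104B, 8-aligned)
sizeof = 144, alignof = 8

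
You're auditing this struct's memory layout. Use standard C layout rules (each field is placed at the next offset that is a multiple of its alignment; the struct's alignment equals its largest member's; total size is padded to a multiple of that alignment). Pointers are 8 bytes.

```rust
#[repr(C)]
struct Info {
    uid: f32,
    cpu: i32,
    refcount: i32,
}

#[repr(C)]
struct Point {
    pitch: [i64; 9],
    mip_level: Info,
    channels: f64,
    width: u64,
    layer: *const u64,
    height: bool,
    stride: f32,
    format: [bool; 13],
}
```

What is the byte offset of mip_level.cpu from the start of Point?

Info: 0..4  uid  (4B, 4-aligned); 4..8  cpu  (4B, 4-aligned); 8..12  refcount  (4B, 4-aligned); sizeof = 12, alignof = 4
0..72  pitch  (72B, 8-aligned)
72..84  mip_level  (12B, 4-aligned)
within Info: cpu at 4
72 + 4 = 76

76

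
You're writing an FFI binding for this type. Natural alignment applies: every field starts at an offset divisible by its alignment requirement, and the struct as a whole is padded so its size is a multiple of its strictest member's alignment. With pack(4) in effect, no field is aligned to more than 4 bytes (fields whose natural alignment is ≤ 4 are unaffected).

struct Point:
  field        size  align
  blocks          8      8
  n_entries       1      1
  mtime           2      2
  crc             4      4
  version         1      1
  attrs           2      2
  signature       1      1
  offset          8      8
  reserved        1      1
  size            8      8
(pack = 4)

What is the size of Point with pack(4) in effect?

44

blocks at 0 (size 8, align 4) → ends 8
n_entries at 8 (size 1, align 1) → ends 9
pad 1 to align 2 for mtime
mtime at 10 (size 2, align 2) → ends 12
crc at 12 (size 4, align 4) → ends 16
version at 16 (size 1, align 1) → ends 17
pad 1 to align 2 for attrs
attrs at 18 (size 2, align 2) → ends 20
signature at 20 (size 1, align 1) → ends 21
pad 3 to align 4 for offset
offset at 24 (size 8, align 4) → ends 32
reserved at 32 (size 1, align 1) → ends 33
pad 3 to align 4 for size
size at 36 (size 8, align 4) → ends 44
total 44 bytes, alignment 4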